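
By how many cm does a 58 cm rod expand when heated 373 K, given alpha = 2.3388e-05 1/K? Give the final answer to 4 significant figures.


dL = L0 * alpha * dT
dL = 58 * 2.3388e-05 * 373
dL = 0.506 cm


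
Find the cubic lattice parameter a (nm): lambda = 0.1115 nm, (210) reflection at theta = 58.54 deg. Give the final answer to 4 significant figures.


d = lambda / (2*sin(theta))
d = 0.1115 / (2*sin(58.54 deg))
d = 0.0653572 nm
a = d * sqrt(h^2+k^2+l^2) = 0.0653572 * sqrt(5)
a = 0.1461 nm


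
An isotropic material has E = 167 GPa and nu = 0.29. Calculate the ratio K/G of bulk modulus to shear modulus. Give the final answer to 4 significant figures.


G = E / (2*(1+nu))
G = 167 / (2*(1+0.29)) = 64.7287 GPa
K = E / (3*(1-2*nu))
K = 167 / (3*(1-2*0.29)) = 132.54 GPa
K/G = 132.54 / 64.7287 = 2.048


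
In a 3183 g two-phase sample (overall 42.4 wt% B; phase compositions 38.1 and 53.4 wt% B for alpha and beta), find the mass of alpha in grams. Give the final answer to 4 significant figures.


f_alpha = (C_beta - C0) / (C_beta - C_alpha)
f_alpha = (53.4 - 42.4) / (53.4 - 38.1) = 0.718954
m_alpha = f_alpha * m_total = 0.718954 * 3183 = 2288 g


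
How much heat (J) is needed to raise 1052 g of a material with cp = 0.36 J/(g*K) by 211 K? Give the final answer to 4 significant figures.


Q = m * cp * dT
Q = 1052 * 0.36 * 211
Q = 79910 J


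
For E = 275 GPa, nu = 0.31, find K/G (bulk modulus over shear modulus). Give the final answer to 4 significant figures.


G = E / (2*(1+nu))
G = 275 / (2*(1+0.31)) = 104.962 GPa
K = E / (3*(1-2*nu))
K = 275 / (3*(1-2*0.31)) = 241.228 GPa
K/G = 241.228 / 104.962 = 2.298


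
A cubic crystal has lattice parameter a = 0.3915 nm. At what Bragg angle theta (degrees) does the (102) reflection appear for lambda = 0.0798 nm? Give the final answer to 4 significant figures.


d = a / sqrt(h^2+k^2+l^2)
d = 0.3915 / sqrt(5) = 0.175084 nm
lambda = 2*d*sin(theta)  =>  sin(theta) = lambda / (2*d)
sin(theta) = 0.0798 / (2 * 0.175084) = 0.22789
theta = 13.17 deg


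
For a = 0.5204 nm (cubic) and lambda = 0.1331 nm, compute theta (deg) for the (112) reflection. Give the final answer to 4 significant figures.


d = a / sqrt(h^2+k^2+l^2)
d = 0.5204 / sqrt(6) = 0.212452 nm
lambda = 2*d*sin(theta)  =>  sin(theta) = lambda / (2*d)
sin(theta) = 0.1331 / (2 * 0.212452) = 0.313247
theta = 18.25 deg


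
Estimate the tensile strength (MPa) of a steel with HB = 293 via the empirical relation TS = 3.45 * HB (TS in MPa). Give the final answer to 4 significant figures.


TS (MPa) = 3.45 * HB
TS = 3.45 * 293
TS = 1011 MPa


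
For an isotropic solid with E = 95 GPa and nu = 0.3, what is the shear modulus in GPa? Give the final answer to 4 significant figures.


G = E / (2*(1+nu))
G = 95 / (2*(1+0.3))
G = 36.54 GPa


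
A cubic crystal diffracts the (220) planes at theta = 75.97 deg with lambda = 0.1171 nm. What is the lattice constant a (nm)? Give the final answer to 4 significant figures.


d = lambda / (2*sin(theta))
d = 0.1171 / (2*sin(75.97 deg))
d = 0.0603503 nm
a = d * sqrt(h^2+k^2+l^2) = 0.0603503 * sqrt(8)
a = 0.1707 nm


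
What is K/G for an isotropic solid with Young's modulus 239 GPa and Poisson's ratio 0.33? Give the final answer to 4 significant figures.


G = E / (2*(1+nu))
G = 239 / (2*(1+0.33)) = 89.8496 GPa
K = E / (3*(1-2*nu))
K = 239 / (3*(1-2*0.33)) = 234.314 GPa
K/G = 234.314 / 89.8496 = 2.608


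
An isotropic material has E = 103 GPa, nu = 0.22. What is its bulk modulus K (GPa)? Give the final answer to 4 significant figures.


K = E / (3*(1-2*nu))
K = 103 / (3*(1-2*0.22))
K = 61.31 GPa


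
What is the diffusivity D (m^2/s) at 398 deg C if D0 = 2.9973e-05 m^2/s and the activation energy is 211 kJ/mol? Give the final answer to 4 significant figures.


D = D0 * exp(-Qd / (R*T))
T = 671.15 K
D = 2.9973e-05 * exp(-211e3 / (8.314 * 671.15))
D = 1.133e-21 m^2/s


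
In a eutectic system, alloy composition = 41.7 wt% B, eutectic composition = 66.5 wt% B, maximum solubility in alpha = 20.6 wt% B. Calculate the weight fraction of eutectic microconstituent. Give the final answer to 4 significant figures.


f_primary = (C_e - C0) / (C_e - C_alpha_max)
f_primary = (66.5 - 41.7) / (66.5 - 20.6)
f_primary = 0.540305
f_eutectic = 1 - 0.540305 = 0.4597


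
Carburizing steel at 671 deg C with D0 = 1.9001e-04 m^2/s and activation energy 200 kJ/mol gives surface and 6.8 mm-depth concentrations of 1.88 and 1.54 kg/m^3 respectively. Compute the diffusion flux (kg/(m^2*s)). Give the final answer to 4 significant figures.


Step 1: D = D0 * exp(-Qd/(R*T))
T = 671 + 273.15 = 944.15 K
D = 1.9001e-04 * exp(-200e3 / (8.314 * 944.15)) = 1.63484e-15 m^2/s
Step 2: J = D * (C1 - C2) / dx
J = 1.63484e-15 * (1.88 - 1.54) / 6.8e-03
J = 8.174e-14 kg/(m^2*s)


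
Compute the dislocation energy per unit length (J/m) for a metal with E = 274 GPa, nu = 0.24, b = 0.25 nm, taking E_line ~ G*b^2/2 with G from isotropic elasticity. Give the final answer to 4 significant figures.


Step 1: G = E / (2*(1+nu))
G = 274 / (2*(1+0.24)) = 110.484 GPa = 1.10484e+11 Pa
Step 2: E_line = G*b^2/2
b = 0.25 nm = 2.5e-10 m
E_line = 0.5 * 1.10484e+11 * (2.5e-10)^2 = 3.453e-09 J/m


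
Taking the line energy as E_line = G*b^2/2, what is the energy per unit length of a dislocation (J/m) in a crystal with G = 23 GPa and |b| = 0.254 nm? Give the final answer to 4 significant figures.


E = G*b^2/2
b = 0.254 nm = 2.54e-10 m
G = 23 GPa = 2.3e+10 Pa
E = 0.5 * 2.3e+10 * (2.54e-10)^2
E = 7.419e-10 J/m


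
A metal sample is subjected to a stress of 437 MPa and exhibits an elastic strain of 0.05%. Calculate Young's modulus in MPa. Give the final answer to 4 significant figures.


E = sigma / epsilon
epsilon = 0.05% = 5e-04
E = 437 / 5e-04
E = 874000 MPa


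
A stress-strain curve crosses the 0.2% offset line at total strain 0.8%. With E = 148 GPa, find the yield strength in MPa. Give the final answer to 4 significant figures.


Offset strain = 0.002
Elastic strain at yield = total_strain - offset = 8e-03 - 0.002 = 6e-03
sigma_y = E * elastic_strain = 148000 * 6e-03
sigma_y = 888 MPa


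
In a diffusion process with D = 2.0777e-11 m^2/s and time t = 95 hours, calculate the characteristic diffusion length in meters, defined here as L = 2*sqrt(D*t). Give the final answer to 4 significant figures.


t = 95 hr = 342000 s
Diffusion length = 2*sqrt(D*t)
= 2*sqrt(2.0777e-11 * 342000)
= 5.331e-03 m


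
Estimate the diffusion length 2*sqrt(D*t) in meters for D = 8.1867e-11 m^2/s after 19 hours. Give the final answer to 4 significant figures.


t = 19 hr = 68400 s
Diffusion length = 2*sqrt(D*t)
= 2*sqrt(8.1867e-11 * 68400)
= 4.733e-03 m


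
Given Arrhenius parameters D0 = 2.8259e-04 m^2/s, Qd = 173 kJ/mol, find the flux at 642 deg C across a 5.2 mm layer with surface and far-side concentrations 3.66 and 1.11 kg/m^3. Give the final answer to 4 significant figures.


Step 1: D = D0 * exp(-Qd/(R*T))
T = 642 + 273.15 = 915.15 K
D = 2.8259e-04 * exp(-173e3 / (8.314 * 915.15)) = 3.77017e-14 m^2/s
Step 2: J = D * (C1 - C2) / dx
J = 3.77017e-14 * (3.66 - 1.11) / 5.2e-03
J = 1.849e-11 kg/(m^2*s)


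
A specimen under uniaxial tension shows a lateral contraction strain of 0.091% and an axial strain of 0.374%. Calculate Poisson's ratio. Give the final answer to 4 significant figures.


nu = -epsilon_lat / epsilon_axial
Lateral strain is contraction (negative), so using magnitudes:
nu = 0.091 / 0.374
nu = 0.2433


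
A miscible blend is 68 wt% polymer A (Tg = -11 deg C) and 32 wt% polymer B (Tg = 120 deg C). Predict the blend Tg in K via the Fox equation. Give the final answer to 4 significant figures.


1/Tg = w1/Tg1 + w2/Tg2 (in Kelvin)
Tg1 = 262.15 K, Tg2 = 393.15 K
1/Tg = 0.68/262.15 + 0.32/393.15
Tg = 293.4 K


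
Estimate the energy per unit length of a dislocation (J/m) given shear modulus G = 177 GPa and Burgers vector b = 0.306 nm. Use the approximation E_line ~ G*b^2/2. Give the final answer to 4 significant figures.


E = G*b^2/2
b = 0.306 nm = 3.06e-10 m
G = 177 GPa = 1.77e+11 Pa
E = 0.5 * 1.77e+11 * (3.06e-10)^2
E = 8.287e-09 J/m


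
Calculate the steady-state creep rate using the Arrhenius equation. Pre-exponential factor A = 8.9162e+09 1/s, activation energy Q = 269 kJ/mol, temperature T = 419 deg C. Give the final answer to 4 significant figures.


rate = A * exp(-Q / (R*T))
T = 419 + 273.15 = 692.15 K
rate = 8.9162e+09 * exp(-269e3 / (8.314 * 692.15))
rate = 4.454e-11 1/s


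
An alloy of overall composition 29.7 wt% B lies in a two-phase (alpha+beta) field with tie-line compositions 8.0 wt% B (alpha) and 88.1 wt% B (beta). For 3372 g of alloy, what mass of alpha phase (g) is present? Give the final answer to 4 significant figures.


f_alpha = (C_beta - C0) / (C_beta - C_alpha)
f_alpha = (88.1 - 29.7) / (88.1 - 8.0) = 0.729089
m_alpha = f_alpha * m_total = 0.729089 * 3372 = 2458 g


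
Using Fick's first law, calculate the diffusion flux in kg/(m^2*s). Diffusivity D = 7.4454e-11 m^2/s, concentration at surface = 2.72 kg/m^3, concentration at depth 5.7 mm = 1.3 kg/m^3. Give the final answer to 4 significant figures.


J = -D * (dC/dx) = D * (C1 - C2) / dx
J = 7.4454e-11 * (2.72 - 1.3) / 5.7e-03
J = 1.855e-08 kg/(m^2*s)


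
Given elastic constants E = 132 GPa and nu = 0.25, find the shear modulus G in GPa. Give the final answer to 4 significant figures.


G = E / (2*(1+nu))
G = 132 / (2*(1+0.25))
G = 52.8 GPa


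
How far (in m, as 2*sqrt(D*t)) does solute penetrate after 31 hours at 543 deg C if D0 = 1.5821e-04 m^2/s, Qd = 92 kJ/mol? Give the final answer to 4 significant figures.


Step 1: D = D0 * exp(-Qd/(R*T))
T = 816.15 K
D = 1.5821e-04 * exp(-92e3 / (8.314 * 816.15)) = 2.04599e-10 m^2/s
Step 2: L = 2*sqrt(D*t)
t = 31 h = 111600 s
L = 2*sqrt(2.04599e-10 * 111600) = 9.557e-03 m


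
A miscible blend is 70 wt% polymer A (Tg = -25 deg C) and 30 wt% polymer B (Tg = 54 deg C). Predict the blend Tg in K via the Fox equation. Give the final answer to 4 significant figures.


1/Tg = w1/Tg1 + w2/Tg2 (in Kelvin)
Tg1 = 248.15 K, Tg2 = 327.15 K
1/Tg = 0.7/248.15 + 0.3/327.15
Tg = 267.5 K


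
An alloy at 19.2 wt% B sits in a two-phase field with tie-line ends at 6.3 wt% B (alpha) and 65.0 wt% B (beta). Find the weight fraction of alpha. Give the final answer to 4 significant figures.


f_alpha = (C_beta - C0) / (C_beta - C_alpha)
f_alpha = (65.0 - 19.2) / (65.0 - 6.3)
f_alpha = 0.7802


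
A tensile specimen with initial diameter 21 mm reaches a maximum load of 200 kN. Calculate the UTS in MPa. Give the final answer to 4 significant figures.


A0 = pi*(d/2)^2 = pi*(21/2)^2 = 346.361 mm^2
UTS = F_max / A0 = 200*1000 / 346.361
UTS = 577.4 MPa


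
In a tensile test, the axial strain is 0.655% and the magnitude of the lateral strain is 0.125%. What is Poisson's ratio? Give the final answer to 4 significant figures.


nu = -epsilon_lat / epsilon_axial
Lateral strain is contraction (negative), so using magnitudes:
nu = 0.125 / 0.655
nu = 0.1908


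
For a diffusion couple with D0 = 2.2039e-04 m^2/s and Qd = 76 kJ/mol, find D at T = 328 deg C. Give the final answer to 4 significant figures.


D = D0 * exp(-Qd / (R*T))
T = 601.15 K
D = 2.2039e-04 * exp(-76e3 / (8.314 * 601.15))
D = 5.486e-11 m^2/s


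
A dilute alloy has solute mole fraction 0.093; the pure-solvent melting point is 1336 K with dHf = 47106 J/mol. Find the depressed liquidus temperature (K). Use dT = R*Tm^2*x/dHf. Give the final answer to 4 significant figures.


dT = R*Tm^2*x / dHf
dT = 8.314 * 1336^2 * 0.093 / 47106
dT = 29.2974 K
T_new = 1336 - 29.2974 = 1307 K


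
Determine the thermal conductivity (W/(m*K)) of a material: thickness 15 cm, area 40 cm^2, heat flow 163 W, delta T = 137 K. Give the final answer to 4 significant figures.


k = Q*L / (A*dT)
L = 0.15 m, A = 4e-03 m^2
k = 163 * 0.15 / (4e-03 * 137)
k = 44.62 W/(m*K)


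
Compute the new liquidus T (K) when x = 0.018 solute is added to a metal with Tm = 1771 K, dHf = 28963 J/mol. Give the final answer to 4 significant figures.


dT = R*Tm^2*x / dHf
dT = 8.314 * 1771^2 * 0.018 / 28963
dT = 16.206 K
T_new = 1771 - 16.206 = 1755 K


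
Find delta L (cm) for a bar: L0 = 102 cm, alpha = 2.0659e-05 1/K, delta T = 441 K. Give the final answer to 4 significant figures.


dL = L0 * alpha * dT
dL = 102 * 2.0659e-05 * 441
dL = 0.9293 cm


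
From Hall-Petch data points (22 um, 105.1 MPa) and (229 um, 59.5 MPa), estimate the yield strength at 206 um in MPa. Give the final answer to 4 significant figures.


sigma_y = sigma0 + k / sqrt(d)
1/sqrt(d1) = 1/sqrt(2.2e-05) = 213.201;  1/sqrt(d2) = 66.0819
k = (sigma1 - sigma2) / (1/sqrt(d1) - 1/sqrt(d2)) = (105.1 - 59.5) / (213.201 - 66.0819) = 0.309953 MPa*m^0.5
sigma0 = sigma1 - k/sqrt(d1) = 105.1 - 0.309953*213.201 = 39.0177 MPa
sigma_y(d3) = 39.0177 + 0.309953 / sqrt(2.06e-04) = 60.61 MPa


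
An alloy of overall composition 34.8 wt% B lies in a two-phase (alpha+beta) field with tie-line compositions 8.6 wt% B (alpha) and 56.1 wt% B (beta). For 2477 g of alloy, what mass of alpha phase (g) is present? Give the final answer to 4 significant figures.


f_alpha = (C_beta - C0) / (C_beta - C_alpha)
f_alpha = (56.1 - 34.8) / (56.1 - 8.6) = 0.448421
m_alpha = f_alpha * m_total = 0.448421 * 2477 = 1111 g


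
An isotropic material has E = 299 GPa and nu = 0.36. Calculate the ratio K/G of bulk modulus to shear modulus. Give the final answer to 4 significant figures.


G = E / (2*(1+nu))
G = 299 / (2*(1+0.36)) = 109.926 GPa
K = E / (3*(1-2*nu))
K = 299 / (3*(1-2*0.36)) = 355.952 GPa
K/G = 355.952 / 109.926 = 3.238


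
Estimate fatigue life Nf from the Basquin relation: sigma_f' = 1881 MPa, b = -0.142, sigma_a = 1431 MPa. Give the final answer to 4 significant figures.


sigma_a = sigma_f' * (2*Nf)^b
2*Nf = (sigma_a / sigma_f')^(1/b)
2*Nf = (1431 / 1881)^(1/-0.142)
2*Nf = 6.85901
Nf = 3.43 cycles


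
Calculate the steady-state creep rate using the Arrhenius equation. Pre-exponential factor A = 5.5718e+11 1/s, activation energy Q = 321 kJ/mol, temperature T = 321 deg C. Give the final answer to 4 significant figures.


rate = A * exp(-Q / (R*T))
T = 321 + 273.15 = 594.15 K
rate = 5.5718e+11 * exp(-321e3 / (8.314 * 594.15))
rate = 3.344e-17 1/s


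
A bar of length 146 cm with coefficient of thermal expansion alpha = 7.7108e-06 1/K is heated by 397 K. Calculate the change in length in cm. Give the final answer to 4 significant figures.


dL = L0 * alpha * dT
dL = 146 * 7.7108e-06 * 397
dL = 0.4469 cm


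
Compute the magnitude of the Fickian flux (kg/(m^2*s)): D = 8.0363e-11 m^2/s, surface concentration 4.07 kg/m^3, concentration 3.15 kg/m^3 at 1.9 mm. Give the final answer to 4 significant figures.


J = -D * (dC/dx) = D * (C1 - C2) / dx
J = 8.0363e-11 * (4.07 - 3.15) / 1.9e-03
J = 3.891e-08 kg/(m^2*s)


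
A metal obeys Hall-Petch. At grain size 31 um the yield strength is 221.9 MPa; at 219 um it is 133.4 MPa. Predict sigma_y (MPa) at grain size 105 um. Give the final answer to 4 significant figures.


sigma_y = sigma0 + k / sqrt(d)
1/sqrt(d1) = 1/sqrt(3.1e-05) = 179.605;  1/sqrt(d2) = 67.5737
k = (sigma1 - sigma2) / (1/sqrt(d1) - 1/sqrt(d2)) = (221.9 - 133.4) / (179.605 - 67.5737) = 0.789956 MPa*m^0.5
sigma0 = sigma1 - k/sqrt(d1) = 221.9 - 0.789956*179.605 = 80.0197 MPa
sigma_y(d3) = 80.0197 + 0.789956 / sqrt(1.05e-04) = 157.1 MPa


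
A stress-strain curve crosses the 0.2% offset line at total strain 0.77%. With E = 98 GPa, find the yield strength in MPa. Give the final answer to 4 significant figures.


Offset strain = 0.002
Elastic strain at yield = total_strain - offset = 7.7e-03 - 0.002 = 5.7e-03
sigma_y = E * elastic_strain = 98000 * 5.7e-03
sigma_y = 558.6 MPa


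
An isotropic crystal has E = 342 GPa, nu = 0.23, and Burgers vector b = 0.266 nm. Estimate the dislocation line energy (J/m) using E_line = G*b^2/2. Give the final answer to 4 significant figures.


Step 1: G = E / (2*(1+nu))
G = 342 / (2*(1+0.23)) = 139.024 GPa = 1.39024e+11 Pa
Step 2: E_line = G*b^2/2
b = 0.266 nm = 2.66e-10 m
E_line = 0.5 * 1.39024e+11 * (2.66e-10)^2 = 4.918e-09 J/m


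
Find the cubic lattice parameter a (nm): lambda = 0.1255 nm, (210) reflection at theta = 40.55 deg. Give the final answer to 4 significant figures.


d = lambda / (2*sin(theta))
d = 0.1255 / (2*sin(40.55 deg))
d = 0.0965219 nm
a = d * sqrt(h^2+k^2+l^2) = 0.0965219 * sqrt(5)
a = 0.2158 nm


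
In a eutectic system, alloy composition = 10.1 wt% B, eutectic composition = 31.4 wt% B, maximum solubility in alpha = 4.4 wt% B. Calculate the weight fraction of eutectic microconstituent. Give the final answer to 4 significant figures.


f_primary = (C_e - C0) / (C_e - C_alpha_max)
f_primary = (31.4 - 10.1) / (31.4 - 4.4)
f_primary = 0.788889
f_eutectic = 1 - 0.788889 = 0.2111


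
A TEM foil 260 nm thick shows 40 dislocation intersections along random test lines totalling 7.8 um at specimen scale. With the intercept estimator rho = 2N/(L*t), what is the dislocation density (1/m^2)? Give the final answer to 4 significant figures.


rho = 2N / (L * t)
L = 7.8 um = 7.8e-06 m, t = 260 nm = 2.6e-07 m
rho = 2 * 40 / (7.8e-06 * 2.6e-07)
rho = 3.945e+13 1/m^2


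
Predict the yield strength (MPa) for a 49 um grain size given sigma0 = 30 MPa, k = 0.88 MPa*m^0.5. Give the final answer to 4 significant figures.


sigma_y = sigma0 + k / sqrt(d)
d = 49 um = 4.9e-05 m
sigma_y = 30 + 0.88 / sqrt(4.9e-05)
sigma_y = 155.7 MPa


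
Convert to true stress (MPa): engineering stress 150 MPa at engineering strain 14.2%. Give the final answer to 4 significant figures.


sigma_true = sigma_eng * (1 + epsilon_eng)
sigma_true = 150 * (1 + 0.142)
sigma_true = 171.3 MPa


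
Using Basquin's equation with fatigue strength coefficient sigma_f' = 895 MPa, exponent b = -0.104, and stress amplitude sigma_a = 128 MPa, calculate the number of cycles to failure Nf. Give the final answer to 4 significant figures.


sigma_a = sigma_f' * (2*Nf)^b
2*Nf = (sigma_a / sigma_f')^(1/b)
2*Nf = (128 / 895)^(1/-0.104)
2*Nf = 1.32215e+08
Nf = 6.611e+07 cycles


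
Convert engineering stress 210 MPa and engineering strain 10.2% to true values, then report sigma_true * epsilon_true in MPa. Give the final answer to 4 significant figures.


sigma_true = sigma_eng * (1 + epsilon_eng)
sigma_true = 210 * (1 + 0.102) = 231.42 MPa
epsilon_true = ln(1 + epsilon_eng)
epsilon_true = ln(1 + 0.102) = 0.0971267
sigma_true * epsilon_true = 231.42 * 0.0971267 = 22.48 MPa


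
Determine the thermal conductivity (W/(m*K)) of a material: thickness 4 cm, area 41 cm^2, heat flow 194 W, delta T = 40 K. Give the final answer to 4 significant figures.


k = Q*L / (A*dT)
L = 0.04 m, A = 4.1e-03 m^2
k = 194 * 0.04 / (4.1e-03 * 40)
k = 47.32 W/(m*K)


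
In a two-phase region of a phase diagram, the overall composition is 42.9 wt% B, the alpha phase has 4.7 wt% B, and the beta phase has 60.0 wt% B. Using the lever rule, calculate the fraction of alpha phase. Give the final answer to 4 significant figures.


f_alpha = (C_beta - C0) / (C_beta - C_alpha)
f_alpha = (60.0 - 42.9) / (60.0 - 4.7)
f_alpha = 0.3092


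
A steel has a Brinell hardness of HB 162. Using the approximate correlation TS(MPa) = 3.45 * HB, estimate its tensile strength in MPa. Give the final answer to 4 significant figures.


TS (MPa) = 3.45 * HB
TS = 3.45 * 162
TS = 558.9 MPa


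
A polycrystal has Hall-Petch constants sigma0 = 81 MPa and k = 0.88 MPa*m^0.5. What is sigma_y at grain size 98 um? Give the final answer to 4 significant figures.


sigma_y = sigma0 + k / sqrt(d)
d = 98 um = 9.8e-05 m
sigma_y = 81 + 0.88 / sqrt(9.8e-05)
sigma_y = 169.9 MPa


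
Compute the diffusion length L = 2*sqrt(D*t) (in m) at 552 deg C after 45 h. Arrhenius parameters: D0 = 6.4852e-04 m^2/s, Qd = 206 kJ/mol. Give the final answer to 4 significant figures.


Step 1: D = D0 * exp(-Qd/(R*T))
T = 825.15 K
D = 6.4852e-04 * exp(-206e3 / (8.314 * 825.15)) = 5.9019e-17 m^2/s
Step 2: L = 2*sqrt(D*t)
t = 45 h = 162000 s
L = 2*sqrt(5.9019e-17 * 162000) = 6.184e-06 m


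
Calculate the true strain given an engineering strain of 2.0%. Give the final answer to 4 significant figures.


epsilon_true = ln(1 + epsilon_eng)
epsilon_true = ln(1 + 0.02)
epsilon_true = 0.0198


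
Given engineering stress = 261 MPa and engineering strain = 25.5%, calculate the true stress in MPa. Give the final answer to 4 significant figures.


sigma_true = sigma_eng * (1 + epsilon_eng)
sigma_true = 261 * (1 + 0.255)
sigma_true = 327.6 MPa


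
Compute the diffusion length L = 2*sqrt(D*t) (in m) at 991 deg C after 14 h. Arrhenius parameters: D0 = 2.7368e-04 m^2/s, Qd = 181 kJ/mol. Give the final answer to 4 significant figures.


Step 1: D = D0 * exp(-Qd/(R*T))
T = 1264.15 K
D = 2.7368e-04 * exp(-181e3 / (8.314 * 1264.15)) = 9.07943e-12 m^2/s
Step 2: L = 2*sqrt(D*t)
t = 14 h = 50400 s
L = 2*sqrt(9.07943e-12 * 50400) = 1.353e-03 m


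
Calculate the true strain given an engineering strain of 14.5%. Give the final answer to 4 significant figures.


epsilon_true = ln(1 + epsilon_eng)
epsilon_true = ln(1 + 0.145)
epsilon_true = 0.1354


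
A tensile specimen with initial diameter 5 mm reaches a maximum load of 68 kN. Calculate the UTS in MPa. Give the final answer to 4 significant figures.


A0 = pi*(d/2)^2 = pi*(5/2)^2 = 19.635 mm^2
UTS = F_max / A0 = 68*1000 / 19.635
UTS = 3463 MPa


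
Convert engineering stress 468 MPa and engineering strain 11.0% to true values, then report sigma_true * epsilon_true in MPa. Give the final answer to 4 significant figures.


sigma_true = sigma_eng * (1 + epsilon_eng)
sigma_true = 468 * (1 + 0.11) = 519.48 MPa
epsilon_true = ln(1 + epsilon_eng)
epsilon_true = ln(1 + 0.11) = 0.10436
sigma_true * epsilon_true = 519.48 * 0.10436 = 54.21 MPa


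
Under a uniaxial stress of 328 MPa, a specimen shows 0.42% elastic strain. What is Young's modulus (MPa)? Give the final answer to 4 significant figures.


E = sigma / epsilon
epsilon = 0.42% = 4.2e-03
E = 328 / 4.2e-03
E = 78100 MPa


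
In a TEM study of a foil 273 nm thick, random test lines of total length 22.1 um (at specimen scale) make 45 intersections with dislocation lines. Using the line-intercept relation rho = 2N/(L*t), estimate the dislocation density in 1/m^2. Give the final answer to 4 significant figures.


rho = 2N / (L * t)
L = 22.1 um = 2.21e-05 m, t = 273 nm = 2.73e-07 m
rho = 2 * 45 / (2.21e-05 * 2.73e-07)
rho = 1.492e+13 1/m^2


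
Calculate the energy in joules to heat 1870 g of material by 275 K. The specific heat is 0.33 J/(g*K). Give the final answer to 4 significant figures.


Q = m * cp * dT
Q = 1870 * 0.33 * 275
Q = 169700 J


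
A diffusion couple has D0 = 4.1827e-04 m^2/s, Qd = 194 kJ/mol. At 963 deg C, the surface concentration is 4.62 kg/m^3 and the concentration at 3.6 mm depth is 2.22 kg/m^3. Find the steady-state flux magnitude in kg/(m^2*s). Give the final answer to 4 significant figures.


Step 1: D = D0 * exp(-Qd/(R*T))
T = 963 + 273.15 = 1236.15 K
D = 4.1827e-04 * exp(-194e3 / (8.314 * 1236.15)) = 2.65164e-12 m^2/s
Step 2: J = D * (C1 - C2) / dx
J = 2.65164e-12 * (4.62 - 2.22) / 3.6e-03
J = 1.768e-09 kg/(m^2*s)


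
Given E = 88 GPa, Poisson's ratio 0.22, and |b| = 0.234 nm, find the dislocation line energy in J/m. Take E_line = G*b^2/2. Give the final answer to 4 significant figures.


Step 1: G = E / (2*(1+nu))
G = 88 / (2*(1+0.22)) = 36.0656 GPa = 3.60656e+10 Pa
Step 2: E_line = G*b^2/2
b = 0.234 nm = 2.34e-10 m
E_line = 0.5 * 3.60656e+10 * (2.34e-10)^2 = 9.874e-10 J/m


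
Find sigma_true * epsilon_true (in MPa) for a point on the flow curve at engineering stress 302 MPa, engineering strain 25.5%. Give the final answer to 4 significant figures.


sigma_true = sigma_eng * (1 + epsilon_eng)
sigma_true = 302 * (1 + 0.255) = 379.01 MPa
epsilon_true = ln(1 + epsilon_eng)
epsilon_true = ln(1 + 0.255) = 0.227136
sigma_true * epsilon_true = 379.01 * 0.227136 = 86.09 MPa


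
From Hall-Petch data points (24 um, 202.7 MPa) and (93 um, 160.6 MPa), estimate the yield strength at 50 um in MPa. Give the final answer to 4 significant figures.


sigma_y = sigma0 + k / sqrt(d)
1/sqrt(d1) = 1/sqrt(2.4e-05) = 204.124;  1/sqrt(d2) = 103.695
k = (sigma1 - sigma2) / (1/sqrt(d1) - 1/sqrt(d2)) = (202.7 - 160.6) / (204.124 - 103.695) = 0.419202 MPa*m^0.5
sigma0 = sigma1 - k/sqrt(d1) = 202.7 - 0.419202*204.124 = 117.131 MPa
sigma_y(d3) = 117.131 + 0.419202 / sqrt(5e-05) = 176.4 MPa


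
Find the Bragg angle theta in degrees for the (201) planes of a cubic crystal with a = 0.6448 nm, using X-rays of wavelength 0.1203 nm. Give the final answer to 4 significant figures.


d = a / sqrt(h^2+k^2+l^2)
d = 0.6448 / sqrt(5) = 0.288363 nm
lambda = 2*d*sin(theta)  =>  sin(theta) = lambda / (2*d)
sin(theta) = 0.1203 / (2 * 0.288363) = 0.208591
theta = 12.04 deg


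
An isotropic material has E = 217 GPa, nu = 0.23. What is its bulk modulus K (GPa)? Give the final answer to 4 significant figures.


K = E / (3*(1-2*nu))
K = 217 / (3*(1-2*0.23))
K = 134 GPa


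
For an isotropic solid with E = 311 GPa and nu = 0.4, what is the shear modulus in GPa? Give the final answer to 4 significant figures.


G = E / (2*(1+nu))
G = 311 / (2*(1+0.4))
G = 111.1 GPa


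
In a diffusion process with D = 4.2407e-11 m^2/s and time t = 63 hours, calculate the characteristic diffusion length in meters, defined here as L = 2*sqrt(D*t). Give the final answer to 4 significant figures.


t = 63 hr = 226800 s
Diffusion length = 2*sqrt(D*t)
= 2*sqrt(4.2407e-11 * 226800)
= 6.203e-03 m


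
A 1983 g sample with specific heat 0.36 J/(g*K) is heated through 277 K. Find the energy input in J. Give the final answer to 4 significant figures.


Q = m * cp * dT
Q = 1983 * 0.36 * 277
Q = 197700 J


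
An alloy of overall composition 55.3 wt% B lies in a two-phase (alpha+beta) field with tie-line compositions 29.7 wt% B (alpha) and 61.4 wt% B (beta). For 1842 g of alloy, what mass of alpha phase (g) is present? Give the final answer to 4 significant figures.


f_alpha = (C_beta - C0) / (C_beta - C_alpha)
f_alpha = (61.4 - 55.3) / (61.4 - 29.7) = 0.192429
m_alpha = f_alpha * m_total = 0.192429 * 1842 = 354.5 g


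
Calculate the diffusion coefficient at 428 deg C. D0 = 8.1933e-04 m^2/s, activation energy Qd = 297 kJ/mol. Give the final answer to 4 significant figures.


D = D0 * exp(-Qd / (R*T))
T = 701.15 K
D = 8.1933e-04 * exp(-297e3 / (8.314 * 701.15))
D = 6.118e-26 m^2/s


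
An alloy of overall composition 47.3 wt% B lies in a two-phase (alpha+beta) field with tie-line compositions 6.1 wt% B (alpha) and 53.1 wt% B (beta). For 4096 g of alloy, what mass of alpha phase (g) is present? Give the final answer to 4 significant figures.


f_alpha = (C_beta - C0) / (C_beta - C_alpha)
f_alpha = (53.1 - 47.3) / (53.1 - 6.1) = 0.123404
m_alpha = f_alpha * m_total = 0.123404 * 4096 = 505.5 g


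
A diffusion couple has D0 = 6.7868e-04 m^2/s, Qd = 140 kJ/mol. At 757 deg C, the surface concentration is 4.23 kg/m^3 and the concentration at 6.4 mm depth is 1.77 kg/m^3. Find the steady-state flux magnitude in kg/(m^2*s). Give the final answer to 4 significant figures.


Step 1: D = D0 * exp(-Qd/(R*T))
T = 757 + 273.15 = 1030.15 K
D = 6.7868e-04 * exp(-140e3 / (8.314 * 1030.15)) = 5.40242e-11 m^2/s
Step 2: J = D * (C1 - C2) / dx
J = 5.40242e-11 * (4.23 - 1.77) / 6.4e-03
J = 2.077e-08 kg/(m^2*s)


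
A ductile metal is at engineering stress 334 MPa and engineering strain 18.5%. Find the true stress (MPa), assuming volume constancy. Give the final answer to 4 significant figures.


sigma_true = sigma_eng * (1 + epsilon_eng)
sigma_true = 334 * (1 + 0.185)
sigma_true = 395.8 MPa


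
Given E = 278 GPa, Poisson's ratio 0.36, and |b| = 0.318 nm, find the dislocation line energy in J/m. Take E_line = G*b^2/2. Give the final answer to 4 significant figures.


Step 1: G = E / (2*(1+nu))
G = 278 / (2*(1+0.36)) = 102.206 GPa = 1.02206e+11 Pa
Step 2: E_line = G*b^2/2
b = 0.318 nm = 3.18e-10 m
E_line = 0.5 * 1.02206e+11 * (3.18e-10)^2 = 5.168e-09 J/m


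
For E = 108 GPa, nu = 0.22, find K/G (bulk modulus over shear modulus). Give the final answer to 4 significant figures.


G = E / (2*(1+nu))
G = 108 / (2*(1+0.22)) = 44.2623 GPa
K = E / (3*(1-2*nu))
K = 108 / (3*(1-2*0.22)) = 64.2857 GPa
K/G = 64.2857 / 44.2623 = 1.452


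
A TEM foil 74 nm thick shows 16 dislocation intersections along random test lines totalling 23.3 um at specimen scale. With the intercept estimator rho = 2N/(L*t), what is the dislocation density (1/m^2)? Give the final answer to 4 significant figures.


rho = 2N / (L * t)
L = 23.3 um = 2.33e-05 m, t = 74 nm = 7.4e-08 m
rho = 2 * 16 / (2.33e-05 * 7.4e-08)
rho = 1.856e+13 1/m^2


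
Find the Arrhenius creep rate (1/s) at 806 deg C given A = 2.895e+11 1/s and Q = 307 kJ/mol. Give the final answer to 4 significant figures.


rate = A * exp(-Q / (R*T))
T = 806 + 273.15 = 1079.15 K
rate = 2.895e+11 * exp(-307e3 / (8.314 * 1079.15))
rate = 3.992e-04 1/s


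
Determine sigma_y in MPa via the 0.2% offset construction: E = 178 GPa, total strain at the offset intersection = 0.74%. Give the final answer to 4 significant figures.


Offset strain = 0.002
Elastic strain at yield = total_strain - offset = 7.4e-03 - 0.002 = 5.4e-03
sigma_y = E * elastic_strain = 178000 * 5.4e-03
sigma_y = 961.2 MPa


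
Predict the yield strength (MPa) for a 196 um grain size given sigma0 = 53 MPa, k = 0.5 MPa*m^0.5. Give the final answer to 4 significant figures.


sigma_y = sigma0 + k / sqrt(d)
d = 196 um = 1.96e-04 m
sigma_y = 53 + 0.5 / sqrt(1.96e-04)
sigma_y = 88.71 MPa


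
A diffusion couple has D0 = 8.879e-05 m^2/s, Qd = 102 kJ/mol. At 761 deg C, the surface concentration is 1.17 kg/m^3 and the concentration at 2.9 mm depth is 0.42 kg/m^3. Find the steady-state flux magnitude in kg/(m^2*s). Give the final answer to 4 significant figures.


Step 1: D = D0 * exp(-Qd/(R*T))
T = 761 + 273.15 = 1034.15 K
D = 8.879e-05 * exp(-102e3 / (8.314 * 1034.15)) = 6.25439e-10 m^2/s
Step 2: J = D * (C1 - C2) / dx
J = 6.25439e-10 * (1.17 - 0.42) / 2.9e-03
J = 1.618e-07 kg/(m^2*s)


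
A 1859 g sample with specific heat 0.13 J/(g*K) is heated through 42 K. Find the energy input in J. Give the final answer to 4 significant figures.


Q = m * cp * dT
Q = 1859 * 0.13 * 42
Q = 10150 J


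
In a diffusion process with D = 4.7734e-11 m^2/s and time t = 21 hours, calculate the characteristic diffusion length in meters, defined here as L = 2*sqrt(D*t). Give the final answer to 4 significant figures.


t = 21 hr = 75600 s
Diffusion length = 2*sqrt(D*t)
= 2*sqrt(4.7734e-11 * 75600)
= 3.799e-03 m


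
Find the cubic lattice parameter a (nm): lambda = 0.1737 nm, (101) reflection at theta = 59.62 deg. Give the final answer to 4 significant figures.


d = lambda / (2*sin(theta))
d = 0.1737 / (2*sin(59.62 deg))
d = 0.100673 nm
a = d * sqrt(h^2+k^2+l^2) = 0.100673 * sqrt(2)
a = 0.1424 nm


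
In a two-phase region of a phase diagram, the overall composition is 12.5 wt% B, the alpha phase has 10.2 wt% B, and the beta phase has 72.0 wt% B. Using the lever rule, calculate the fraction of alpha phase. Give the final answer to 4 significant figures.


f_alpha = (C_beta - C0) / (C_beta - C_alpha)
f_alpha = (72.0 - 12.5) / (72.0 - 10.2)
f_alpha = 0.9628


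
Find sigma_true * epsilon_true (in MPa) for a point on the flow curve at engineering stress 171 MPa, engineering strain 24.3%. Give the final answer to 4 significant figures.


sigma_true = sigma_eng * (1 + epsilon_eng)
sigma_true = 171 * (1 + 0.243) = 212.553 MPa
epsilon_true = ln(1 + epsilon_eng)
epsilon_true = ln(1 + 0.243) = 0.217528
sigma_true * epsilon_true = 212.553 * 0.217528 = 46.24 MPa


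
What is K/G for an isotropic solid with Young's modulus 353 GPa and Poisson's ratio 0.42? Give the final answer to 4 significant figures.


G = E / (2*(1+nu))
G = 353 / (2*(1+0.42)) = 124.296 GPa
K = E / (3*(1-2*nu))
K = 353 / (3*(1-2*0.42)) = 735.417 GPa
K/G = 735.417 / 124.296 = 5.917


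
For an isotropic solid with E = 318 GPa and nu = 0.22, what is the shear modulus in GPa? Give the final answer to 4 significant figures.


G = E / (2*(1+nu))
G = 318 / (2*(1+0.22))
G = 130.3 GPa


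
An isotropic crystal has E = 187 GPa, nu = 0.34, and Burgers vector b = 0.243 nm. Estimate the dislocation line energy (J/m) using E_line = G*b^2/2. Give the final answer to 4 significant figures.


Step 1: G = E / (2*(1+nu))
G = 187 / (2*(1+0.34)) = 69.7761 GPa = 6.97761e+10 Pa
Step 2: E_line = G*b^2/2
b = 0.243 nm = 2.43e-10 m
E_line = 0.5 * 6.97761e+10 * (2.43e-10)^2 = 2.06e-09 J/m


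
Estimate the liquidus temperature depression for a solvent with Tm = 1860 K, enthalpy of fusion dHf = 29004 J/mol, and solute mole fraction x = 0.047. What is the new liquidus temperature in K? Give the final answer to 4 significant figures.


dT = R*Tm^2*x / dHf
dT = 8.314 * 1860^2 * 0.047 / 29004
dT = 46.6097 K
T_new = 1860 - 46.6097 = 1813 K


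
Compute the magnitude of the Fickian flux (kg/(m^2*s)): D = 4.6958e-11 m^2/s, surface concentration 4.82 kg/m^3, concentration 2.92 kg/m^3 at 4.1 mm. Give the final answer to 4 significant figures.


J = -D * (dC/dx) = D * (C1 - C2) / dx
J = 4.6958e-11 * (4.82 - 2.92) / 4.1e-03
J = 2.176e-08 kg/(m^2*s)


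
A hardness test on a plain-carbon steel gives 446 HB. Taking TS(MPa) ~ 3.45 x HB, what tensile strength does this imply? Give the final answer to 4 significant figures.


TS (MPa) = 3.45 * HB
TS = 3.45 * 446
TS = 1539 MPa


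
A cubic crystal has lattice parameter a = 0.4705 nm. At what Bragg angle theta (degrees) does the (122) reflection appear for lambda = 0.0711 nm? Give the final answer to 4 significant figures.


d = a / sqrt(h^2+k^2+l^2)
d = 0.4705 / sqrt(9) = 0.156833 nm
lambda = 2*d*sin(theta)  =>  sin(theta) = lambda / (2*d)
sin(theta) = 0.0711 / (2 * 0.156833) = 0.226674
theta = 13.1 deg


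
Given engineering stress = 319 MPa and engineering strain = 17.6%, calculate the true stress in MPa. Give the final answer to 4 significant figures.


sigma_true = sigma_eng * (1 + epsilon_eng)
sigma_true = 319 * (1 + 0.176)
sigma_true = 375.1 MPa


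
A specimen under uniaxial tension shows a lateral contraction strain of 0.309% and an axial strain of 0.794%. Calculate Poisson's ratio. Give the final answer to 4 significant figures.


nu = -epsilon_lat / epsilon_axial
Lateral strain is contraction (negative), so using magnitudes:
nu = 0.309 / 0.794
nu = 0.3892


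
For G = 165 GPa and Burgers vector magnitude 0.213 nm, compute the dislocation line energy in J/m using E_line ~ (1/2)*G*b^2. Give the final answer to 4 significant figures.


E = G*b^2/2
b = 0.213 nm = 2.13e-10 m
G = 165 GPa = 1.65e+11 Pa
E = 0.5 * 1.65e+11 * (2.13e-10)^2
E = 3.743e-09 J/m


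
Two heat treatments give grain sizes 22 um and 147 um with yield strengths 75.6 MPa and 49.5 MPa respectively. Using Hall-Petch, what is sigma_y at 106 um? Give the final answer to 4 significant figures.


sigma_y = sigma0 + k / sqrt(d)
1/sqrt(d1) = 1/sqrt(2.2e-05) = 213.201;  1/sqrt(d2) = 82.4786
k = (sigma1 - sigma2) / (1/sqrt(d1) - 1/sqrt(d2)) = (75.6 - 49.5) / (213.201 - 82.4786) = 0.19966 MPa*m^0.5
sigma0 = sigma1 - k/sqrt(d1) = 75.6 - 0.19966*213.201 = 33.0323 MPa
sigma_y(d3) = 33.0323 + 0.19966 / sqrt(1.06e-04) = 52.43 MPa


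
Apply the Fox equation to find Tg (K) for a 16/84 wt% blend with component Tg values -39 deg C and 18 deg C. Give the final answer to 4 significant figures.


1/Tg = w1/Tg1 + w2/Tg2 (in Kelvin)
Tg1 = 234.15 K, Tg2 = 291.15 K
1/Tg = 0.16/234.15 + 0.84/291.15
Tg = 280.2 K


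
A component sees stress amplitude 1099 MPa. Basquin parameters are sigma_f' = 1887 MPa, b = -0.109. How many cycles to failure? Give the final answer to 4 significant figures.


sigma_a = sigma_f' * (2*Nf)^b
2*Nf = (sigma_a / sigma_f')^(1/b)
2*Nf = (1099 / 1887)^(1/-0.109)
2*Nf = 142.525
Nf = 71.26 cycles


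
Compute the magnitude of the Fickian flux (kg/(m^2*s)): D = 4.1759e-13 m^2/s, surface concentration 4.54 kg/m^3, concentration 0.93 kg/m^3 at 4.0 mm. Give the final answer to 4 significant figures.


J = -D * (dC/dx) = D * (C1 - C2) / dx
J = 4.1759e-13 * (4.54 - 0.93) / 4e-03
J = 3.769e-10 kg/(m^2*s)


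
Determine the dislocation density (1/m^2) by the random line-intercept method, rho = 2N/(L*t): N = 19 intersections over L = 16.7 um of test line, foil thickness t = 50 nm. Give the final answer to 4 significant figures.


rho = 2N / (L * t)
L = 16.7 um = 1.67e-05 m, t = 50 nm = 5e-08 m
rho = 2 * 19 / (1.67e-05 * 5e-08)
rho = 4.551e+13 1/m^2


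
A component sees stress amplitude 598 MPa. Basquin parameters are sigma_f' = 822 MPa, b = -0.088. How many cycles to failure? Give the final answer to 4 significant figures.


sigma_a = sigma_f' * (2*Nf)^b
2*Nf = (sigma_a / sigma_f')^(1/b)
2*Nf = (598 / 822)^(1/-0.088)
2*Nf = 37.1639
Nf = 18.58 cycles


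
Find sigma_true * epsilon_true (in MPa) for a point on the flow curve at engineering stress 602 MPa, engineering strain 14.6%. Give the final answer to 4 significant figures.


sigma_true = sigma_eng * (1 + epsilon_eng)
sigma_true = 602 * (1 + 0.146) = 689.892 MPa
epsilon_true = ln(1 + epsilon_eng)
epsilon_true = ln(1 + 0.146) = 0.136278
sigma_true * epsilon_true = 689.892 * 0.136278 = 94.02 MPa


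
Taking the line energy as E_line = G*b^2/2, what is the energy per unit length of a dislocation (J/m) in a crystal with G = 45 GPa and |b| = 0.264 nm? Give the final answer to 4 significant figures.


E = G*b^2/2
b = 0.264 nm = 2.64e-10 m
G = 45 GPa = 4.5e+10 Pa
E = 0.5 * 4.5e+10 * (2.64e-10)^2
E = 1.568e-09 J/m


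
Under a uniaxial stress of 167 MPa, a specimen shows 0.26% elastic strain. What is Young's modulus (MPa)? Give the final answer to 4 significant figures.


E = sigma / epsilon
epsilon = 0.26% = 2.6e-03
E = 167 / 2.6e-03
E = 64230 MPa


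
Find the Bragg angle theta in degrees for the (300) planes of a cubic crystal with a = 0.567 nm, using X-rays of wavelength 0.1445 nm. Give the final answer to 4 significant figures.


d = a / sqrt(h^2+k^2+l^2)
d = 0.567 / sqrt(9) = 0.189 nm
lambda = 2*d*sin(theta)  =>  sin(theta) = lambda / (2*d)
sin(theta) = 0.1445 / (2 * 0.189) = 0.382275
theta = 22.47 deg


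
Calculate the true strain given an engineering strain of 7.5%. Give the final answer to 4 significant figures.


epsilon_true = ln(1 + epsilon_eng)
epsilon_true = ln(1 + 0.075)
epsilon_true = 0.07232


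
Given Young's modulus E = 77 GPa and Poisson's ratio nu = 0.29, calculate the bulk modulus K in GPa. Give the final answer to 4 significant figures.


K = E / (3*(1-2*nu))
K = 77 / (3*(1-2*0.29))
K = 61.11 GPa


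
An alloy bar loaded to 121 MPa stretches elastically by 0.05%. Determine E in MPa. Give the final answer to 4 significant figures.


E = sigma / epsilon
epsilon = 0.05% = 5e-04
E = 121 / 5e-04
E = 242000 MPa


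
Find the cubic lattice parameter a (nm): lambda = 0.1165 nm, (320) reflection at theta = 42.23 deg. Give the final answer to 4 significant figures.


d = lambda / (2*sin(theta))
d = 0.1165 / (2*sin(42.23 deg))
d = 0.0866676 nm
a = d * sqrt(h^2+k^2+l^2) = 0.0866676 * sqrt(13)
a = 0.3125 nm


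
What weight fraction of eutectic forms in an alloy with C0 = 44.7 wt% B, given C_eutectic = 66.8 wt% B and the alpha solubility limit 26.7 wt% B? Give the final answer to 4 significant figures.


f_primary = (C_e - C0) / (C_e - C_alpha_max)
f_primary = (66.8 - 44.7) / (66.8 - 26.7)
f_primary = 0.551122
f_eutectic = 1 - 0.551122 = 0.4489


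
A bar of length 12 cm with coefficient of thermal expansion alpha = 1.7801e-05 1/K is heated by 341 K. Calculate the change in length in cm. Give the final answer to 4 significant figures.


dL = L0 * alpha * dT
dL = 12 * 1.7801e-05 * 341
dL = 0.07284 cm
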